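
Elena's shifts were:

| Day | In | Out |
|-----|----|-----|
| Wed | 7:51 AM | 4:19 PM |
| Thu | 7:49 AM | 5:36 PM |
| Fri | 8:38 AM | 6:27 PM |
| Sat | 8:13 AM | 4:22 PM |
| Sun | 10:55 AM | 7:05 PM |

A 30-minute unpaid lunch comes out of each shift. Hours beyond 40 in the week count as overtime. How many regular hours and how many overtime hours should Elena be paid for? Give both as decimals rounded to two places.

Wed: 7:51 AM–4:19 PM = 8 h 28 min; less 30 min break → 7 h 58 min
Thu: 7:49 AM–5:36 PM = 9 h 47 min; less 30 min break → 9 h 17 min
Fri: 8:38 AM–6:27 PM = 9 h 49 min; less 30 min break → 9 h 19 min
Sat: 8:13 AM–4:22 PM = 8 h 9 min; less 30 min break → 7 h 39 min
Sun: 10:55 AM–7:05 PM = 8 h 10 min; less 30 min break → 7 h 40 min
Total worked: 41 h 53 min = 41.88 h.
Threshold 40 h → overtime 1 h 53 min, regular 40 h 0 min.

Regular 40.00 hours, overtime 1.88 hours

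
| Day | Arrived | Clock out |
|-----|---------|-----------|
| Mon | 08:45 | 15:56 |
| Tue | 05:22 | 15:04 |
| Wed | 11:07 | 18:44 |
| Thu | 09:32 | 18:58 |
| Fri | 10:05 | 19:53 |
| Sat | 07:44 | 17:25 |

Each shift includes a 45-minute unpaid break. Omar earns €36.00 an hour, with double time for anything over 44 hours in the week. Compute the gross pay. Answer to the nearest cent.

Mon: 08:45–15:56 = 7 h 11 min; less 45 min break → 6 h 26 min
Tue: 05:22–15:04 = 9 h 42 min; less 45 min break → 8 h 57 min
Wed: 11:07–18:44 = 7 h 37 min; less 45 min break → 6 h 52 min
Thu: 09:32–18:58 = 9 h 26 min; less 45 min break → 8 h 41 min
Fri: 10:05–19:53 = 9 h 48 min; less 45 min break → 9 h 3 min
Sat: 07:44–17:25 = 9 h 41 min; less 45 min break → 8 h 56 min
Total worked: 48 h 55 min = 2935 min.
Regular 44 h 0 min = 2640 min at €36.00/h; overtime 4 h 55 min = 295 min at €72.00/h.
Pay = (2640 × €36.00 + 295 × €72.00) ÷ 60 = €1938.00.

€1938.00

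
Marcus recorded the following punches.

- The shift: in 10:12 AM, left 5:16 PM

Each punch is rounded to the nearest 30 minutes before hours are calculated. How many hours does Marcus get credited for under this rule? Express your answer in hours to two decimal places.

The shift: in 10:12 AM→10:00 AM, out 5:16 PM→5:30 PM; 7 h 30 min

7.50 hours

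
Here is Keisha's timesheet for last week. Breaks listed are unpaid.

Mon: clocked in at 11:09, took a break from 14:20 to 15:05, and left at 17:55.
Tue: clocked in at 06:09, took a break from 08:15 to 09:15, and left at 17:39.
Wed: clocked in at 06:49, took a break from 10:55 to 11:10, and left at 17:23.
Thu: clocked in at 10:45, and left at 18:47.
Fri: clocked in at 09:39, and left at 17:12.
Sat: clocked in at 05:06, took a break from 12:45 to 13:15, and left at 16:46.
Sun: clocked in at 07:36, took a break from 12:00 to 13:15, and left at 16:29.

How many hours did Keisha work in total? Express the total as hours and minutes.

Mon: 11:09–17:55 = 6 h 46 min; less 45 min break → 6 h 1 min
Tue: 06:09–17:39 = 11 h 30 min; less 60 min break → 10 h 30 min
Wed: 06:49–17:23 = 10 h 34 min; less 15 min break → 10 h 19 min
Thu: 10:45–18:47 = 8 h 2 min
Fri: 09:39–17:12 = 7 h 33 min
Sat: 05:06–16:46 = 11 h 40 min; less 30 min break → 11 h 10 min
Sun: 07:36–16:29 = 8 h 53 min; less 75 min break → 7 h 38 min
Total: 6 h 1 min + 10 h 30 min + 10 h 19 min + 8 h 2 min + 7 h 33 min + 11 h 10 min + 7 h 38 min = 61 h 13 min.

61 h 13 min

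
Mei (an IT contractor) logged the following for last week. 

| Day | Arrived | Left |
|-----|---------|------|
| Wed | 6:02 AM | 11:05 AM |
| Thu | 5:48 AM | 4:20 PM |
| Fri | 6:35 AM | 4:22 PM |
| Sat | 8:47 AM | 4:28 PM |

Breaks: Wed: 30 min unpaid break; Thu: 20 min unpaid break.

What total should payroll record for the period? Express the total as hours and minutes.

32 h 13 min

Wed: 6:02 AM–11:05 AM = 5 h 3 min; less 30 min break → 4 h 33 min
Thu: 5:48 AM–4:20 PM = 10 h 32 min; less 20 min break → 10 h 12 min
Fri: 6:35 AM–4:22 PM = 9 h 47 min
Sat: 8:47 AM–4:28 PM = 7 h 41 min
Total: 4 h 33 min + 10 h 12 min + 9 h 47 min + 7 h 41 min = 32 h 13 min.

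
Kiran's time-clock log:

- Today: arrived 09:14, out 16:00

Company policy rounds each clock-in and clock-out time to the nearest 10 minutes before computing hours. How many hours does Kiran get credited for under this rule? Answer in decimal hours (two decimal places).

6.83 hours

Today: in 09:14→09:10, out 16:00→16:00; 6 h 50 min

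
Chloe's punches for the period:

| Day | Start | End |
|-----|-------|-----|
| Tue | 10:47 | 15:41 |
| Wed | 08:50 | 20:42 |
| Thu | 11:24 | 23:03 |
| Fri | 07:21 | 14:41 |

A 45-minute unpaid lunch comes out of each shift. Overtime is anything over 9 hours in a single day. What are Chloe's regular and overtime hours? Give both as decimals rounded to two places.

Regular 28.73 hours, overtime 4.02 hours

Tue: 10:47–15:41 = 4 h 54 min; less 45 min break → 4 h 9 min
Wed: 08:50–20:42 = 11 h 52 min; less 45 min break → 11 h 7 min
Thu: 11:24–23:03 = 11 h 39 min; less 45 min break → 10 h 54 min
Fri: 07:21–14:41 = 7 h 20 min; less 45 min break → 6 h 35 min
Tue reg 4 h 9 min / OT 0 h 0 min; Wed reg 9 h 0 min / OT 2 h 7 min; Thu reg 9 h 0 min / OT 1 h 54 min; Fri reg 6 h 35 min / OT 0 h 0 min.
Totals: regular 28 h 44 min, overtime 4 h 1 min.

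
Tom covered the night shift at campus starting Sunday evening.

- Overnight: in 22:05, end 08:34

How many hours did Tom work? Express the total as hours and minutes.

Overnight: 22:05 → midnight = 1 h 55 min; midnight → 08:34 = 8 h 34 min; span 10 h 29 min

10 h 29 min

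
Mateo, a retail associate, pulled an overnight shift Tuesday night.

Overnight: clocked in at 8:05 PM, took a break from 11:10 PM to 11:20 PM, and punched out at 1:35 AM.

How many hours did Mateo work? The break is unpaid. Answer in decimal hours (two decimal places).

5.33 hours

Overnight: 8:05 PM → midnight = 3 h 55 min; midnight → 1:35 AM = 1 h 35 min; span 5 h 30 min; less 10 min break → 5 h 20 min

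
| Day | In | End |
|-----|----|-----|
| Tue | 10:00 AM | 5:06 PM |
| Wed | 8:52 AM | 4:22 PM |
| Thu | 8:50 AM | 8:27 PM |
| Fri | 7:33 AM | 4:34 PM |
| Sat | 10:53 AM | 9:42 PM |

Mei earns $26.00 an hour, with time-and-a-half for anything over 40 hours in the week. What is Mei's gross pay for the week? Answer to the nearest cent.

Tue: 10:00 AM–5:06 PM = 7 h 6 min
Wed: 8:52 AM–4:22 PM = 7 h 30 min
Thu: 8:50 AM–8:27 PM = 11 h 37 min
Fri: 7:33 AM–4:34 PM = 9 h 1 min
Sat: 10:53 AM–9:42 PM = 10 h 49 min
Total worked: 46 h 3 min = 2763 min.
Regular 40 h 0 min = 2400 min at $26.00/h; overtime 6 h 3 min = 363 min at $39.00/h.
Pay = (2400 × $26.00 + 363 × $39.00) ÷ 60 = $1275.95.

$1275.95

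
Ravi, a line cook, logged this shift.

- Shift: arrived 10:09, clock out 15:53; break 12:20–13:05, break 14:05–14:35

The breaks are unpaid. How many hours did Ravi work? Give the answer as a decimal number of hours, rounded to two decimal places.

Shift: 10:09–15:53 = 5 h 44 min; less 75 min break → 4 h 29 min

4.48 hours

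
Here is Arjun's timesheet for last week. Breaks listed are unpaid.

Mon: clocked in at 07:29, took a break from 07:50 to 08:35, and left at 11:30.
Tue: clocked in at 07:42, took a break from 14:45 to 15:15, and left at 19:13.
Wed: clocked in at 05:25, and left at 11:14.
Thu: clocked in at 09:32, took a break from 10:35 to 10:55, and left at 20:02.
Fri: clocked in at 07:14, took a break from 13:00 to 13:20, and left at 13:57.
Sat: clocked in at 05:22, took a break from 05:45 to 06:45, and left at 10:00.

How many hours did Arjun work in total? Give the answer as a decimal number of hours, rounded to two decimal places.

40.28 hours

Mon: 07:29–11:30 = 4 h 1 min; less 45 min break → 3 h 16 min
Tue: 07:42–19:13 = 11 h 31 min; less 30 min break → 11 h 1 min
Wed: 05:25–11:14 = 5 h 49 min
Thu: 09:32–20:02 = 10 h 30 min; less 20 min break → 10 h 10 min
Fri: 07:14–13:57 = 6 h 43 min; less 20 min break → 6 h 23 min
Sat: 05:22–10:00 = 4 h 38 min; less 60 min break → 3 h 38 min
Total: 3 h 16 min + 11 h 1 min + 5 h 49 min + 10 h 10 min + 6 h 23 min + 3 h 38 min = 40 h 17 min.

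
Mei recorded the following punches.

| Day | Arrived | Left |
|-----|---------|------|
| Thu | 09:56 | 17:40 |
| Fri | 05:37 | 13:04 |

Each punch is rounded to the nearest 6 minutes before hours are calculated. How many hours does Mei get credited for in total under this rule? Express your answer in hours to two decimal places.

15.30 hours

Thu: in 09:56→09:54, out 17:40→17:42; 7 h 48 min
Fri: in 05:37→05:36, out 13:04→13:06; 7 h 30 min
Total credited: 15 h 18 min.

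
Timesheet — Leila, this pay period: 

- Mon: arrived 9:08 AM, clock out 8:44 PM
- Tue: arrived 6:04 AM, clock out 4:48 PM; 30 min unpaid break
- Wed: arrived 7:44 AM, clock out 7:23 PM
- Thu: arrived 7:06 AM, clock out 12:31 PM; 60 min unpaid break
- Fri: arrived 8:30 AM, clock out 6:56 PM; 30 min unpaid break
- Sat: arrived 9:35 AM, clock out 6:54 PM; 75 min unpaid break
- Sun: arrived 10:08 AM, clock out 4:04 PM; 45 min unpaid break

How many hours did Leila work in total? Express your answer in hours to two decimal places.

61.08 hours

Mon: 9:08 AM–8:44 PM = 11 h 36 min
Tue: 6:04 AM–4:48 PM = 10 h 44 min; less 30 min break → 10 h 14 min
Wed: 7:44 AM–7:23 PM = 11 h 39 min
Thu: 7:06 AM–12:31 PM = 5 h 25 min; less 60 min break → 4 h 25 min
Fri: 8:30 AM–6:56 PM = 10 h 26 min; less 30 min break → 9 h 56 min
Sat: 9:35 AM–6:54 PM = 9 h 19 min; less 75 min break → 8 h 4 min
Sun: 10:08 AM–4:04 PM = 5 h 56 min; less 45 min break → 5 h 11 min
Total: 11 h 36 min + 10 h 14 min + 11 h 39 min + 4 h 25 min + 9 h 56 min + 8 h 4 min + 5 h 11 min = 61 h 5 min.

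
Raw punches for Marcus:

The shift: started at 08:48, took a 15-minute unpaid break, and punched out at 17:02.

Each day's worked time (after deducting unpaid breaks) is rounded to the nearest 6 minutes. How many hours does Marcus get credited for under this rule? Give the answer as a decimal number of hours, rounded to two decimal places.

The shift: 08:48–17:02 = 8 h 14 min − 15 min = 7 h 59 min → rounds to 8 h 0 min

8.00 hours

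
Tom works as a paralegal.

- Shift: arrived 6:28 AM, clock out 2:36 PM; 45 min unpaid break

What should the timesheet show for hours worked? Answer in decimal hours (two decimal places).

7.38 hours

Shift: 6:28 AM–2:36 PM = 8 h 8 min; less 45 min break → 7 h 23 min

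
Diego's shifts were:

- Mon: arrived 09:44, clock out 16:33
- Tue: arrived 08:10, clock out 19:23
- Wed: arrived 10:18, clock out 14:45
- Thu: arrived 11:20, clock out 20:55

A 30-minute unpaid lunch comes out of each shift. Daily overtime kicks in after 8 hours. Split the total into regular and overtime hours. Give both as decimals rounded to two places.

Mon: 09:44–16:33 = 6 h 49 min; less 30 min break → 6 h 19 min
Tue: 08:10–19:23 = 11 h 13 min; less 30 min break → 10 h 43 min
Wed: 10:18–14:45 = 4 h 27 min; less 30 min break → 3 h 57 min
Thu: 11:20–20:55 = 9 h 35 min; less 30 min break → 9 h 5 min
Mon reg 6 h 19 min / OT 0 h 0 min; Tue reg 8 h 0 min / OT 2 h 43 min; Wed reg 3 h 57 min / OT 0 h 0 min; Thu reg 8 h 0 min / OT 1 h 5 min.
Totals: regular 26 h 16 min, overtime 3 h 48 min.

Regular 26.27 hours, overtime 3.80 hours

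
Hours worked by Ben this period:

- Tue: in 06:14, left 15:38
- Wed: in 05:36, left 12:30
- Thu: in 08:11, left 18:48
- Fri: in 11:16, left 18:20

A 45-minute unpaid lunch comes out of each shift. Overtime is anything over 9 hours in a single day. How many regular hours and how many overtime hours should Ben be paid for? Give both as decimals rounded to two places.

Regular 30.12 hours, overtime 0.87 hours

Tue: 06:14–15:38 = 9 h 24 min; less 45 min break → 8 h 39 min
Wed: 05:36–12:30 = 6 h 54 min; less 45 min break → 6 h 9 min
Thu: 08:11–18:48 = 10 h 37 min; less 45 min break → 9 h 52 min
Fri: 11:16–18:20 = 7 h 4 min; less 45 min break → 6 h 19 min
Tue reg 8 h 39 min / OT 0 h 0 min; Wed reg 6 h 9 min / OT 0 h 0 min; Thu reg 9 h 0 min / OT 0 h 52 min; Fri reg 6 h 19 min / OT 0 h 0 min.
Totals: regular 30 h 7 min, overtime 0 h 52 min.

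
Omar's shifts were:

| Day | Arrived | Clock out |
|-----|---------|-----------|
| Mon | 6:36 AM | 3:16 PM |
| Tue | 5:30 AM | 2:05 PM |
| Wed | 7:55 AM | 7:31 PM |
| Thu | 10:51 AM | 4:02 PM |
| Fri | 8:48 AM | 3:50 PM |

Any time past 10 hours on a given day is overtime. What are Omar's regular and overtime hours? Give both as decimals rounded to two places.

Regular 39.47 hours, overtime 1.60 hours

Mon: 6:36 AM–3:16 PM = 8 h 40 min
Tue: 5:30 AM–2:05 PM = 8 h 35 min
Wed: 7:55 AM–7:31 PM = 11 h 36 min
Thu: 10:51 AM–4:02 PM = 5 h 11 min
Fri: 8:48 AM–3:50 PM = 7 h 2 min
Mon reg 8 h 40 min / OT 0 h 0 min; Tue reg 8 h 35 min / OT 0 h 0 min; Wed reg 10 h 0 min / OT 1 h 36 min; Thu reg 5 h 11 min / OT 0 h 0 min; Fri reg 7 h 2 min / OT 0 h 0 min.
Totals: regular 39 h 28 min, overtime 1 h 36 min.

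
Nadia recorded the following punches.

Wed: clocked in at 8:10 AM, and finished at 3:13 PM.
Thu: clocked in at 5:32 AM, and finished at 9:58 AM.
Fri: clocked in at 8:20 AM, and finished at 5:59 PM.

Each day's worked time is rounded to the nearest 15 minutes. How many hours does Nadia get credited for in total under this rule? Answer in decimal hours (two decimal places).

Wed: 8:10 AM–3:13 PM = 7 h 3 min → rounds to 7 h 0 min
Thu: 5:32 AM–9:58 AM = 4 h 26 min → rounds to 4 h 30 min
Fri: 8:20 AM–5:59 PM = 9 h 39 min → rounds to 9 h 45 min
Total credited: 21 h 15 min.

21.25 hours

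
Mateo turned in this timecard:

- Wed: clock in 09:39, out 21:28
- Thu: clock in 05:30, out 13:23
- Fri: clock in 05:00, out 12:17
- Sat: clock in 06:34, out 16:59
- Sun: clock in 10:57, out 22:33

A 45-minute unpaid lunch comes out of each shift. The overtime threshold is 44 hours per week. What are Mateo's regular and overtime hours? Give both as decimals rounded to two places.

Wed: 09:39–21:28 = 11 h 49 min; less 45 min break → 11 h 4 min
Thu: 05:30–13:23 = 7 h 53 min; less 45 min break → 7 h 8 min
Fri: 05:00–12:17 = 7 h 17 min; less 45 min break → 6 h 32 min
Sat: 06:34–16:59 = 10 h 25 min; less 45 min break → 9 h 40 min
Sun: 10:57–22:33 = 11 h 36 min; less 45 min break → 10 h 51 min
Total worked: 45 h 15 min = 45.25 h.
Threshold 44 h → overtime 1 h 15 min, regular 44 h 0 min.

Regular 44.00 hours, overtime 1.25 hours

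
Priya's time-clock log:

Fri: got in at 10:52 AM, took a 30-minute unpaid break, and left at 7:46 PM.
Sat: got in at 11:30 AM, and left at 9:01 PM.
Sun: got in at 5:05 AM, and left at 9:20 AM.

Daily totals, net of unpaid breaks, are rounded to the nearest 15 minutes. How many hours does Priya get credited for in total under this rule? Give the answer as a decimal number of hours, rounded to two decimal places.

22.25 hours

Fri: 10:52 AM–7:46 PM = 8 h 54 min − 30 min = 8 h 24 min → rounds to 8 h 30 min
Sat: 11:30 AM–9:01 PM = 9 h 31 min → rounds to 9 h 30 min
Sun: 5:05 AM–9:20 AM = 4 h 15 min → rounds to 4 h 15 min
Total credited: 22 h 15 min.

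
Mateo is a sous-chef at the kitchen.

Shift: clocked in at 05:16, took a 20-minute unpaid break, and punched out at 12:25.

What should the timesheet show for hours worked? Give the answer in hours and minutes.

6 h 49 min

Shift: 05:16–12:25 = 7 h 9 min; less 20 min break → 6 h 49 min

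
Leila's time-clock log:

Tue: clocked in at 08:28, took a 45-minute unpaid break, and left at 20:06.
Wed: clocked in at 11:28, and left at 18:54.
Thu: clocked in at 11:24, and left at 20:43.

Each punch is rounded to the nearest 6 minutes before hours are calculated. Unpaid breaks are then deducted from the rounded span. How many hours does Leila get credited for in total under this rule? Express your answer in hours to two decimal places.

Tue: in 08:28→08:30, out 20:06→20:06; 11 h 36 min − 45 min = 10 h 51 min
Wed: in 11:28→11:30, out 18:54→18:54; 7 h 24 min
Thu: in 11:24→11:24, out 20:43→20:42; 9 h 18 min
Total credited: 27 h 33 min.

27.55 hours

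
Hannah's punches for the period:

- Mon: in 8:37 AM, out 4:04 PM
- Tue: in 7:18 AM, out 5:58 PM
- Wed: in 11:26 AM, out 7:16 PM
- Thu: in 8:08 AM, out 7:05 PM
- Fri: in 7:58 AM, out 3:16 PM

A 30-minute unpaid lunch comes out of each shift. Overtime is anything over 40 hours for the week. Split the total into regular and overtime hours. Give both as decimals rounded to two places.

Mon: 8:37 AM–4:04 PM = 7 h 27 min; less 30 min break → 6 h 57 min
Tue: 7:18 AM–5:58 PM = 10 h 40 min; less 30 min break → 10 h 10 min
Wed: 11:26 AM–7:16 PM = 7 h 50 min; less 30 min break → 7 h 20 min
Thu: 8:08 AM–7:05 PM = 10 h 57 min; less 30 min break → 10 h 27 min
Fri: 7:58 AM–3:16 PM = 7 h 18 min; less 30 min break → 6 h 48 min
Total worked: 41 h 42 min = 41.70 h.
Threshold 40 h → overtime 1 h 42 min, regular 40 h 0 min.

Regular 40.00 hours, overtime 1.70 hours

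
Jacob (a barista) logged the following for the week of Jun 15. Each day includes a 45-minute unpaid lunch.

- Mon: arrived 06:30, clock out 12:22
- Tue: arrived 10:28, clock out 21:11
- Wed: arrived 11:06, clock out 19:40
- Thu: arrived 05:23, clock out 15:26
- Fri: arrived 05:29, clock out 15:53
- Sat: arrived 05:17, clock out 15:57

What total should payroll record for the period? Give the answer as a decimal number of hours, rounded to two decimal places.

Mon: 06:30–12:22 = 5 h 52 min; less 45 min break → 5 h 7 min
Tue: 10:28–21:11 = 10 h 43 min; less 45 min break → 9 h 58 min
Wed: 11:06–19:40 = 8 h 34 min; less 45 min break → 7 h 49 min
Thu: 05:23–15:26 = 10 h 3 min; less 45 min break → 9 h 18 min
Fri: 05:29–15:53 = 10 h 24 min; less 45 min break → 9 h 39 min
Sat: 05:17–15:57 = 10 h 40 min; less 45 min break → 9 h 55 min
Total: 5 h 7 min + 9 h 58 min + 7 h 49 min + 9 h 18 min + 9 h 39 min + 9 h 55 min = 51 h 46 min.

51.77 hours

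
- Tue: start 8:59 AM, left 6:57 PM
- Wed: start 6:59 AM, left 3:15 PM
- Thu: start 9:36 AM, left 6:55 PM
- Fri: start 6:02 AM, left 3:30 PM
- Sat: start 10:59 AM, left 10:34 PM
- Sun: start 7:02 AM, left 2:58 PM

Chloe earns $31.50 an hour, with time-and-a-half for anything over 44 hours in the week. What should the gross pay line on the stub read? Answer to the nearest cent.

$1978.20

Tue: 8:59 AM–6:57 PM = 9 h 58 min
Wed: 6:59 AM–3:15 PM = 8 h 16 min
Thu: 9:36 AM–6:55 PM = 9 h 19 min
Fri: 6:02 AM–3:30 PM = 9 h 28 min
Sat: 10:59 AM–10:34 PM = 11 h 35 min
Sun: 7:02 AM–2:58 PM = 7 h 56 min
Total worked: 56 h 32 min = 3392 min.
Regular 44 h 0 min = 2640 min at $31.50/h; overtime 12 h 32 min = 752 min at $47.25/h.
Pay = (2640 × $31.50 + 752 × $47.25) ÷ 60 = $1978.20.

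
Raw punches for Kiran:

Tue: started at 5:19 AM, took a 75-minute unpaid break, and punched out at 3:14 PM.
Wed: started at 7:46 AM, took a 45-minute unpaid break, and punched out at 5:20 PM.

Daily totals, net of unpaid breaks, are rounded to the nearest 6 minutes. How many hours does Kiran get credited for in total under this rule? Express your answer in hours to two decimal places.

17.50 hours

Tue: 5:19 AM–3:14 PM = 9 h 55 min − 75 min = 8 h 40 min → rounds to 8 h 42 min
Wed: 7:46 AM–5:20 PM = 9 h 34 min − 45 min = 8 h 49 min → rounds to 8 h 48 min
Total credited: 17 h 30 min.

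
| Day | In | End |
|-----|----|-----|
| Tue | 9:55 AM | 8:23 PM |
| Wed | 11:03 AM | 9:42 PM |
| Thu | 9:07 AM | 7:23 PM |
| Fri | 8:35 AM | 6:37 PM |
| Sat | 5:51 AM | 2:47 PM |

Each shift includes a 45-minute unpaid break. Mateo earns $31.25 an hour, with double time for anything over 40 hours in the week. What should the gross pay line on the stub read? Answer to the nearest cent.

$1662.50

Tue: 9:55 AM–8:23 PM = 10 h 28 min; less 45 min break → 9 h 43 min
Wed: 11:03 AM–9:42 PM = 10 h 39 min; less 45 min break → 9 h 54 min
Thu: 9:07 AM–7:23 PM = 10 h 16 min; less 45 min break → 9 h 31 min
Fri: 8:35 AM–6:37 PM = 10 h 2 min; less 45 min break → 9 h 17 min
Sat: 5:51 AM–2:47 PM = 8 h 56 min; less 45 min break → 8 h 11 min
Total worked: 46 h 36 min = 2796 min.
Regular 40 h 0 min = 2400 min at $31.25/h; overtime 6 h 36 min = 396 min at $62.50/h.
Pay = (2400 × $31.25 + 396 × $62.50) ÷ 60 = $1662.50.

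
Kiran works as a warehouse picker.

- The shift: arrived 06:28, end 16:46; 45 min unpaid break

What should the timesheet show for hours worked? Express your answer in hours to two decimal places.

The shift: 06:28–16:46 = 10 h 18 min; less 45 min break → 9 h 33 min

9.55 hours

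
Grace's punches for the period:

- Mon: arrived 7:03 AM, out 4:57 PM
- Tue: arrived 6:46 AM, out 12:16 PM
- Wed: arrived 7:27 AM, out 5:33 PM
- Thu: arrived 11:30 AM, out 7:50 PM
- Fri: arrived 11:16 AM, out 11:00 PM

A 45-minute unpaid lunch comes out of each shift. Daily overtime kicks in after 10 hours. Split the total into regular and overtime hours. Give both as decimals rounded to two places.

Mon: 7:03 AM–4:57 PM = 9 h 54 min; less 45 min break → 9 h 9 min
Tue: 6:46 AM–12:16 PM = 5 h 30 min; less 45 min break → 4 h 45 min
Wed: 7:27 AM–5:33 PM = 10 h 6 min; less 45 min break → 9 h 21 min
Thu: 11:30 AM–7:50 PM = 8 h 20 min; less 45 min break → 7 h 35 min
Fri: 11:16 AM–11:00 PM = 11 h 44 min; less 45 min break → 10 h 59 min
Mon reg 9 h 9 min / OT 0 h 0 min; Tue reg 4 h 45 min / OT 0 h 0 min; Wed reg 9 h 21 min / OT 0 h 0 min; Thu reg 7 h 35 min / OT 0 h 0 min; Fri reg 10 h 0 min / OT 0 h 59 min.
Totals: regular 40 h 50 min, overtime 0 h 59 min.

Regular 40.83 hours, overtime 0.98 hours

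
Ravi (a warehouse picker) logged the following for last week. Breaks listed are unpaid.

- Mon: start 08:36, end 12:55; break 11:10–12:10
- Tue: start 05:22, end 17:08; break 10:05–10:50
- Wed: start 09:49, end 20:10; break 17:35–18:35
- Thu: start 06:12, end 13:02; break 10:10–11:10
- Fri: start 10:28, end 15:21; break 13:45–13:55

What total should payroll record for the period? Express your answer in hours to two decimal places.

34.23 hours

Mon: 08:36–12:55 = 4 h 19 min; less 60 min break → 3 h 19 min
Tue: 05:22–17:08 = 11 h 46 min; less 45 min break → 11 h 1 min
Wed: 09:49–20:10 = 10 h 21 min; less 60 min break → 9 h 21 min
Thu: 06:12–13:02 = 6 h 50 min; less 60 min break → 5 h 50 min
Fri: 10:28–15:21 = 4 h 53 min; less 10 min break → 4 h 43 min
Total: 3 h 19 min + 11 h 1 min + 9 h 21 min + 5 h 50 min + 4 h 43 min = 34 h 14 min.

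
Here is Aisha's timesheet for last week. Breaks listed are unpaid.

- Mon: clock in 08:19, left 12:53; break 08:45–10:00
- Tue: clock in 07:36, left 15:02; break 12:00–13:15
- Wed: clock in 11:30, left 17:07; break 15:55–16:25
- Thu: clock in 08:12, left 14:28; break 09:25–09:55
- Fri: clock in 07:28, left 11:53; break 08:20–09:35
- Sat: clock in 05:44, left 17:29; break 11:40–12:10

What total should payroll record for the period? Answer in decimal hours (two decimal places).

34.80 hours

Mon: 08:19–12:53 = 4 h 34 min; less 75 min break → 3 h 19 min
Tue: 07:36–15:02 = 7 h 26 min; less 75 min break → 6 h 11 min
Wed: 11:30–17:07 = 5 h 37 min; less 30 min break → 5 h 7 min
Thu: 08:12–14:28 = 6 h 16 min; less 30 min break → 5 h 46 min
Fri: 07:28–11:53 = 4 h 25 min; less 75 min break → 3 h 10 min
Sat: 05:44–17:29 = 11 h 45 min; less 30 min break → 11 h 15 min
Total: 3 h 19 min + 6 h 11 min + 5 h 7 min + 5 h 46 min + 3 h 10 min + 11 h 15 min = 34 h 48 min.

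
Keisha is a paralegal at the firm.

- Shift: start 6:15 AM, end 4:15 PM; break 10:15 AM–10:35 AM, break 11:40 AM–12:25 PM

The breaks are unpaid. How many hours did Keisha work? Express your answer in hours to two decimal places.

8.92 hours

Shift: 6:15 AM–4:15 PM = 10 h 0 min; less 65 min break → 8 h 55 min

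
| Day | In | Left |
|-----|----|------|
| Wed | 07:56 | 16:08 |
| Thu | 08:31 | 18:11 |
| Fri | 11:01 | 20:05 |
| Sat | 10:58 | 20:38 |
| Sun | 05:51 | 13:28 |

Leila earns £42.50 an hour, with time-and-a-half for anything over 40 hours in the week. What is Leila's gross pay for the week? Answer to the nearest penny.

Wed: 07:56–16:08 = 8 h 12 min
Thu: 08:31–18:11 = 9 h 40 min
Fri: 11:01–20:05 = 9 h 4 min
Sat: 10:58–20:38 = 9 h 40 min
Sun: 05:51–13:28 = 7 h 37 min
Total worked: 44 h 13 min = 2653 min.
Regular 40 h 0 min = 2400 min at £42.50/h; overtime 4 h 13 min = 253 min at £63.75/h.
Pay = (2400 × £42.50 + 253 × £63.75) ÷ 60 = £1968.81.

£1968.81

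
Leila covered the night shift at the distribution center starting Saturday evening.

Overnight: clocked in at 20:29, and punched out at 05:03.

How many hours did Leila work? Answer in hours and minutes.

Overnight: 20:29 → midnight = 3 h 31 min; midnight → 05:03 = 5 h 3 min; span 8 h 34 min

8 h 34 min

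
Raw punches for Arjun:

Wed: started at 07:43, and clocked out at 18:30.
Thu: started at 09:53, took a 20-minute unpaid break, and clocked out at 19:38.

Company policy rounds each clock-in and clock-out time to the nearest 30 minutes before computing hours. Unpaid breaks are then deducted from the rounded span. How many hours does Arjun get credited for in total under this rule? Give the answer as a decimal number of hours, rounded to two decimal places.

20.17 hours

Wed: in 07:43→07:30, out 18:30→18:30; 11 h 0 min
Thu: in 09:53→10:00, out 19:38→19:30; 9 h 30 min − 20 min = 9 h 10 min
Total credited: 20 h 10 min.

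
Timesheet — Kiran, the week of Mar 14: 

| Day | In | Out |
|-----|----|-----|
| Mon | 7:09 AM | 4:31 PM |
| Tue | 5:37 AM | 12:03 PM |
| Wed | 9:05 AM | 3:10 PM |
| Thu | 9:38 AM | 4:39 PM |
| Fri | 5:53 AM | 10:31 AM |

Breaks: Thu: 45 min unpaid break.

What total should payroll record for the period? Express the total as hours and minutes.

32 h 47 min

Mon: 7:09 AM–4:31 PM = 9 h 22 min
Tue: 5:37 AM–12:03 PM = 6 h 26 min
Wed: 9:05 AM–3:10 PM = 6 h 5 min
Thu: 9:38 AM–4:39 PM = 7 h 1 min; less 45 min break → 6 h 16 min
Fri: 5:53 AM–10:31 AM = 4 h 38 min
Total: 9 h 22 min + 6 h 26 min + 6 h 5 min + 6 h 16 min + 4 h 38 min = 32 h 47 min.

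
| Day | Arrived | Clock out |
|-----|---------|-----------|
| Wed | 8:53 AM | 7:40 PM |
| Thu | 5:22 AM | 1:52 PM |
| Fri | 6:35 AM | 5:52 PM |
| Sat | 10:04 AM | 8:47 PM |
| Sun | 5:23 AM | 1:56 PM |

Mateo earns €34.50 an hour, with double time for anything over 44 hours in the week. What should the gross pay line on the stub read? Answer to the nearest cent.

€1920.50

Wed: 8:53 AM–7:40 PM = 10 h 47 min
Thu: 5:22 AM–1:52 PM = 8 h 30 min
Fri: 6:35 AM–5:52 PM = 11 h 17 min
Sat: 10:04 AM–8:47 PM = 10 h 43 min
Sun: 5:23 AM–1:56 PM = 8 h 33 min
Total worked: 49 h 50 min = 2990 min.
Regular 44 h 0 min = 2640 min at €34.50/h; overtime 5 h 50 min = 350 min at €69.00/h.
Pay = (2640 × €34.50 + 350 × €69.00) ÷ 60 = €1920.50.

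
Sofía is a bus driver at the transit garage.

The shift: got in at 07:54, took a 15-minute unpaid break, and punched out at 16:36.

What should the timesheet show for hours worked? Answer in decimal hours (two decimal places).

8.45 hours

The shift: 07:54–16:36 = 8 h 42 min; less 15 min break → 8 h 27 min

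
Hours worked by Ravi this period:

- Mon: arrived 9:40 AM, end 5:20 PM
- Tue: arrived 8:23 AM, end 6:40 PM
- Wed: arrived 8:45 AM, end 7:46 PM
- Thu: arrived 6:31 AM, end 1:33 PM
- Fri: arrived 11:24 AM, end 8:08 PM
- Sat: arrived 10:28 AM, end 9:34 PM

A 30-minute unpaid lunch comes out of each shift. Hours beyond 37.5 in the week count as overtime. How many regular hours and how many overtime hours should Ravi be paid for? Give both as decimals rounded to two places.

Mon: 9:40 AM–5:20 PM = 7 h 40 min; less 30 min break → 7 h 10 min
Tue: 8:23 AM–6:40 PM = 10 h 17 min; less 30 min break → 9 h 47 min
Wed: 8:45 AM–7:46 PM = 11 h 1 min; less 30 min break → 10 h 31 min
Thu: 6:31 AM–1:33 PM = 7 h 2 min; less 30 min break → 6 h 32 min
Fri: 11:24 AM–8:08 PM = 8 h 44 min; less 30 min break → 8 h 14 min
Sat: 10:28 AM–9:34 PM = 11 h 6 min; less 30 min break → 10 h 36 min
Total worked: 52 h 50 min = 52.83 h.
Threshold 37.5 h → overtime 15 h 20 min, regular 37 h 30 min.

Regular 37.50 hours, overtime 15.33 hours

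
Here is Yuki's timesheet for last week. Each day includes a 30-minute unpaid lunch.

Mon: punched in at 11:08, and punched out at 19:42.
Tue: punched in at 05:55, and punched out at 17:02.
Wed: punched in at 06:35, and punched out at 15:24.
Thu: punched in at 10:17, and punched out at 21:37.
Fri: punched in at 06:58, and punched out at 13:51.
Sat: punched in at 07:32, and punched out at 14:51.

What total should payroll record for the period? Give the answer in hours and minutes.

Mon: 11:08–19:42 = 8 h 34 min; less 30 min break → 8 h 4 min
Tue: 05:55–17:02 = 11 h 7 min; less 30 min break → 10 h 37 min
Wed: 06:35–15:24 = 8 h 49 min; less 30 min break → 8 h 19 min
Thu: 10:17–21:37 = 11 h 20 min; less 30 min break → 10 h 50 min
Fri: 06:58–13:51 = 6 h 53 min; less 30 min break → 6 h 23 min
Sat: 07:32–14:51 = 7 h 19 min; less 30 min break → 6 h 49 min
Total: 8 h 4 min + 10 h 37 min + 8 h 19 min + 10 h 50 min + 6 h 23 min + 6 h 49 min = 51 h 2 min.

51 h 2 min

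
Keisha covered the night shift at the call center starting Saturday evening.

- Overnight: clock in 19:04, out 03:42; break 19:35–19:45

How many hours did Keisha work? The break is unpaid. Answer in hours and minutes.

8 h 28 min

Overnight: 19:04 → midnight = 4 h 56 min; midnight → 03:42 = 3 h 42 min; span 8 h 38 min; less 10 min break → 8 h 28 min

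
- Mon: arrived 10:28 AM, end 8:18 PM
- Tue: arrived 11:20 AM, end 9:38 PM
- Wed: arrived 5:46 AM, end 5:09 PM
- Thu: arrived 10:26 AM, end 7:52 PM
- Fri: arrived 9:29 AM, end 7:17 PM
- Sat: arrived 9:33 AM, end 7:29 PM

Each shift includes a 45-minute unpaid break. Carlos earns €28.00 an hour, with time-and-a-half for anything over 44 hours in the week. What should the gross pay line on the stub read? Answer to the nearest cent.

Mon: 10:28 AM–8:18 PM = 9 h 50 min; less 45 min break → 9 h 5 min
Tue: 11:20 AM–9:38 PM = 10 h 18 min; less 45 min break → 9 h 33 min
Wed: 5:46 AM–5:09 PM = 11 h 23 min; less 45 min break → 10 h 38 min
Thu: 10:26 AM–7:52 PM = 9 h 26 min; less 45 min break → 8 h 41 min
Fri: 9:29 AM–7:17 PM = 9 h 48 min; less 45 min break → 9 h 3 min
Sat: 9:33 AM–7:29 PM = 9 h 56 min; less 45 min break → 9 h 11 min
Total worked: 56 h 11 min = 3371 min.
Regular 44 h 0 min = 2640 min at €28.00/h; overtime 12 h 11 min = 731 min at €42.00/h.
Pay = (2640 × €28.00 + 731 × €42.00) ÷ 60 = €1743.70.

€1743.70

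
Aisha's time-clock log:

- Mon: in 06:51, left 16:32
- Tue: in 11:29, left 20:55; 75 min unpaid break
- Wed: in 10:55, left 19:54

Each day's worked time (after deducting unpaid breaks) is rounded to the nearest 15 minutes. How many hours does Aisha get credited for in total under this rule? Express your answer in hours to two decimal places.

27.00 hours

Mon: 06:51–16:32 = 9 h 41 min → rounds to 9 h 45 min
Tue: 11:29–20:55 = 9 h 26 min − 75 min = 8 h 11 min → rounds to 8 h 15 min
Wed: 10:55–19:54 = 8 h 59 min → rounds to 9 h 0 min
Total credited: 27 h 0 min.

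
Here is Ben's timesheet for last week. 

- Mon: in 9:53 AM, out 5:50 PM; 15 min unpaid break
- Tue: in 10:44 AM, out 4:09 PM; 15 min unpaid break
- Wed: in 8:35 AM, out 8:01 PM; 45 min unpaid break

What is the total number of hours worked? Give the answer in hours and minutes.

Mon: 9:53 AM–5:50 PM = 7 h 57 min; less 15 min break → 7 h 42 min
Tue: 10:44 AM–4:09 PM = 5 h 25 min; less 15 min break → 5 h 10 min
Wed: 8:35 AM–8:01 PM = 11 h 26 min; less 45 min break → 10 h 41 min
Total: 7 h 42 min + 5 h 10 min + 10 h 41 min = 23 h 33 min.

23 h 33 min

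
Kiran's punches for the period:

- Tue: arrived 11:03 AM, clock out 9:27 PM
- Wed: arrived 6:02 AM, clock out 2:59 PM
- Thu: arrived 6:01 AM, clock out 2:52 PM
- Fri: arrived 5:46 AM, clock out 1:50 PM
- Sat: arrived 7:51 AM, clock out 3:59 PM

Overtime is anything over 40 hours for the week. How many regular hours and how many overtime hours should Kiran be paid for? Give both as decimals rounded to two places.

Tue: 11:03 AM–9:27 PM = 10 h 24 min
Wed: 6:02 AM–2:59 PM = 8 h 57 min
Thu: 6:01 AM–2:52 PM = 8 h 51 min
Fri: 5:46 AM–1:50 PM = 8 h 4 min
Sat: 7:51 AM–3:59 PM = 8 h 8 min
Total worked: 44 h 24 min = 44.40 h.
Threshold 40 h → overtime 4 h 24 min, regular 40 h 0 min.

Regular 40.00 hours, overtime 4.40 hours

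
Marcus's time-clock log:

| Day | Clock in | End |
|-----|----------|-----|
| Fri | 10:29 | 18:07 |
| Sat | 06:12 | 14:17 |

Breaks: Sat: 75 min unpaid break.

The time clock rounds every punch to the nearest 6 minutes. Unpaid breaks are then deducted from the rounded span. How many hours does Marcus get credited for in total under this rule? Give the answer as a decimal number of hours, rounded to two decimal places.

14.45 hours

Fri: in 10:29→10:30, out 18:07→18:06; 7 h 36 min
Sat: in 06:12→06:12, out 14:17→14:18; 8 h 6 min − 75 min = 6 h 51 min
Total credited: 14 h 27 min.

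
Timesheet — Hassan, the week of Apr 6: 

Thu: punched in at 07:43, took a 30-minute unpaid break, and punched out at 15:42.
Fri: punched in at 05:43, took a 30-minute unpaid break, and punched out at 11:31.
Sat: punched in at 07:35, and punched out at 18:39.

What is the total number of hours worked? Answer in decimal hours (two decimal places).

Thu: 07:43–15:42 = 7 h 59 min; less 30 min break → 7 h 29 min
Fri: 05:43–11:31 = 5 h 48 min; less 30 min break → 5 h 18 min
Sat: 07:35–18:39 = 11 h 4 min
Total: 7 h 29 min + 5 h 18 min + 11 h 4 min = 23 h 51 min.

23.85 hours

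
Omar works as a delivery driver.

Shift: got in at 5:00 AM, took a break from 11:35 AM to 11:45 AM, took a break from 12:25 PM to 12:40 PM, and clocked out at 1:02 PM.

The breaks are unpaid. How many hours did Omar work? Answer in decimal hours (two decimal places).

7.62 hours

Shift: 5:00 AM–1:02 PM = 8 h 2 min; less 25 min break → 7 h 37 min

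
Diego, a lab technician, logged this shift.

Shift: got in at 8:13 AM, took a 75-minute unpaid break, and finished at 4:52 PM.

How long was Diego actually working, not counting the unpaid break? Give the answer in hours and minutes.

Shift: 8:13 AM–4:52 PM = 8 h 39 min; less 75 min break → 7 h 24 min

7 h 24 min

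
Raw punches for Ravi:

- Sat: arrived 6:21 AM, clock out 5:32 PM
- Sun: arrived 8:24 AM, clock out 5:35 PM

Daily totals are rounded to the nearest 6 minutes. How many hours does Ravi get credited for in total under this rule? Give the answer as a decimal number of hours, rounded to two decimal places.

20.40 hours

Sat: 6:21 AM–5:32 PM = 11 h 11 min → rounds to 11 h 12 min
Sun: 8:24 AM–5:35 PM = 9 h 11 min → rounds to 9 h 12 min
Total credited: 20 h 24 min.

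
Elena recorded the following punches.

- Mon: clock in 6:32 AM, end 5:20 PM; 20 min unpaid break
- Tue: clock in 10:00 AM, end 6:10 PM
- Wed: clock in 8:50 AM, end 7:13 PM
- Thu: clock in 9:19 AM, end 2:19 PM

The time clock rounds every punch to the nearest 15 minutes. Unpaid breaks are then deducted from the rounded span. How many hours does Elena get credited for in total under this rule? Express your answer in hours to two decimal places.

Mon: in 6:32 AM→6:30 AM, out 5:20 PM→5:15 PM; 10 h 45 min − 20 min = 10 h 25 min
Tue: in 10:00 AM→10:00 AM, out 6:10 PM→6:15 PM; 8 h 15 min
Wed: in 8:50 AM→8:45 AM, out 7:13 PM→7:15 PM; 10 h 30 min
Thu: in 9:19 AM→9:15 AM, out 2:19 PM→2:15 PM; 5 h 0 min
Total credited: 34 h 10 min.

34.17 hours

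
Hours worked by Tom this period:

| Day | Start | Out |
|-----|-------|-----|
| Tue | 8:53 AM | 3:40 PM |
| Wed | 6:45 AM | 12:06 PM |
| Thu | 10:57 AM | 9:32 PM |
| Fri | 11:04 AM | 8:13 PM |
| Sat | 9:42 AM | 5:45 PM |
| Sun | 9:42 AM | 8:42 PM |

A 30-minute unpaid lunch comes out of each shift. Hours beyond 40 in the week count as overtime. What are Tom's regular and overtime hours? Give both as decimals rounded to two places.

Tue: 8:53 AM–3:40 PM = 6 h 47 min; less 30 min break → 6 h 17 min
Wed: 6:45 AM–12:06 PM = 5 h 21 min; less 30 min break → 4 h 51 min
Thu: 10:57 AM–9:32 PM = 10 h 35 min; less 30 min break → 10 h 5 min
Fri: 11:04 AM–8:13 PM = 9 h 9 min; less 30 min break → 8 h 39 min
Sat: 9:42 AM–5:45 PM = 8 h 3 min; less 30 min break → 7 h 33 min
Sun: 9:42 AM–8:42 PM = 11 h 0 min; less 30 min break → 10 h 30 min
Total worked: 47 h 55 min = 47.92 h.
Threshold 40 h → overtime 7 h 55 min, regular 40 h 0 min.

Regular 40.00 hours, overtime 7.92 hours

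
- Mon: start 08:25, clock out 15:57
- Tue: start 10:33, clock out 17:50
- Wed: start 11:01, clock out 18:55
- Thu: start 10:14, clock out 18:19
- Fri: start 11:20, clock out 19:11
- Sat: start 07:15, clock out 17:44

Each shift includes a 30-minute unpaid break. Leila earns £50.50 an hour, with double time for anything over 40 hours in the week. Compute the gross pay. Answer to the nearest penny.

£2639.47

Mon: 08:25–15:57 = 7 h 32 min; less 30 min break → 7 h 2 min
Tue: 10:33–17:50 = 7 h 17 min; less 30 min break → 6 h 47 min
Wed: 11:01–18:55 = 7 h 54 min; less 30 min break → 7 h 24 min
Thu: 10:14–18:19 = 8 h 5 min; less 30 min break → 7 h 35 min
Fri: 11:20–19:11 = 7 h 51 min; less 30 min break → 7 h 21 min
Sat: 07:15–17:44 = 10 h 29 min; less 30 min break → 9 h 59 min
Total worked: 46 h 8 min = 2768 min.
Regular 40 h 0 min = 2400 min at £50.50/h; overtime 6 h 8 min = 368 min at £101.00/h.
Pay = (2400 × £50.50 + 368 × £101.00) ÷ 60 = £2639.47.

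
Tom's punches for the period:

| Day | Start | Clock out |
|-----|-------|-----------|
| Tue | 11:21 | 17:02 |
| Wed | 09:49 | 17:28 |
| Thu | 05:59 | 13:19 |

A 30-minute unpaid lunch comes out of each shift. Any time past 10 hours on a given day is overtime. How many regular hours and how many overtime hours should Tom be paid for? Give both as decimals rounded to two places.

Regular 19.17 hours, overtime 0.00 hours

Tue: 11:21–17:02 = 5 h 41 min; less 30 min break → 5 h 11 min
Wed: 09:49–17:28 = 7 h 39 min; less 30 min break → 7 h 9 min
Thu: 05:59–13:19 = 7 h 20 min; less 30 min break → 6 h 50 min
Tue reg 5 h 11 min / OT 0 h 0 min; Wed reg 7 h 9 min / OT 0 h 0 min; Thu reg 6 h 50 min / OT 0 h 0 min.
Totals: regular 19 h 10 min, overtime 0 h 0 min.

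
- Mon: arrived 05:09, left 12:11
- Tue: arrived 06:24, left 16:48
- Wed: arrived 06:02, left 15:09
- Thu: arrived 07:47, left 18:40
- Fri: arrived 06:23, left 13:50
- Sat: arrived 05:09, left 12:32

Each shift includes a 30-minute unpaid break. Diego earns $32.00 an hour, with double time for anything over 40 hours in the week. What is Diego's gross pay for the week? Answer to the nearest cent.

Mon: 05:09–12:11 = 7 h 2 min; less 30 min break → 6 h 32 min
Tue: 06:24–16:48 = 10 h 24 min; less 30 min break → 9 h 54 min
Wed: 06:02–15:09 = 9 h 7 min; less 30 min break → 8 h 37 min
Thu: 07:47–18:40 = 10 h 53 min; less 30 min break → 10 h 23 min
Fri: 06:23–13:50 = 7 h 27 min; less 30 min break → 6 h 57 min
Sat: 05:09–12:32 = 7 h 23 min; less 30 min break → 6 h 53 min
Total worked: 49 h 16 min = 2956 min.
Regular 40 h 0 min = 2400 min at $32.00/h; overtime 9 h 16 min = 556 min at $64.00/h.
Pay = (2400 × $32.00 + 556 × $64.00) ÷ 60 = $1873.07.

$1873.07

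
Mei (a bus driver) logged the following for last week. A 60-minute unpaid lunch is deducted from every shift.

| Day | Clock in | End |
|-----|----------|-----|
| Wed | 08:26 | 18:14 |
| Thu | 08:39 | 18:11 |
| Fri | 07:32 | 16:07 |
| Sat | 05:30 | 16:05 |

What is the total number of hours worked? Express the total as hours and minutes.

Wed: 08:26–18:14 = 9 h 48 min; less 60 min break → 8 h 48 min
Thu: 08:39–18:11 = 9 h 32 min; less 60 min break → 8 h 32 min
Fri: 07:32–16:07 = 8 h 35 min; less 60 min break → 7 h 35 min
Sat: 05:30–16:05 = 10 h 35 min; less 60 min break → 9 h 35 min
Total: 8 h 48 min + 8 h 32 min + 7 h 35 min + 9 h 35 min = 34 h 30 min.

34 h 30 min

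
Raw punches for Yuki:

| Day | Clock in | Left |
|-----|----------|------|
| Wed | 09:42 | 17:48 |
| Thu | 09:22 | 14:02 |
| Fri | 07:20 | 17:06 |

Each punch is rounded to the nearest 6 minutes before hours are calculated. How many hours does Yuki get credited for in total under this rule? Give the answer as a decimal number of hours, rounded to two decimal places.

Wed: in 09:42→09:42, out 17:48→17:48; 8 h 6 min
Thu: in 09:22→09:24, out 14:02→14:00; 4 h 36 min
Fri: in 07:20→07:18, out 17:06→17:06; 9 h 48 min
Total credited: 22 h 30 min.

22.50 hours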